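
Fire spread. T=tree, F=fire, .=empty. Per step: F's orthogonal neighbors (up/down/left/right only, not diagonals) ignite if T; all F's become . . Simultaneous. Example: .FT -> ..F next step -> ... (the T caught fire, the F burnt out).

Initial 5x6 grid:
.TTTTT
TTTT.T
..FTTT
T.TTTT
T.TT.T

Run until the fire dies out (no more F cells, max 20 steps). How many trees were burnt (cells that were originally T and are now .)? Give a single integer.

Step 1: +3 fires, +1 burnt (F count now 3)
Step 2: +6 fires, +3 burnt (F count now 6)
Step 3: +6 fires, +6 burnt (F count now 6)
Step 4: +3 fires, +6 burnt (F count now 3)
Step 5: +2 fires, +3 burnt (F count now 2)
Step 6: +0 fires, +2 burnt (F count now 0)
Fire out after step 6
Initially T: 22, now '.': 28
Total burnt (originally-T cells now '.'): 20

Answer: 20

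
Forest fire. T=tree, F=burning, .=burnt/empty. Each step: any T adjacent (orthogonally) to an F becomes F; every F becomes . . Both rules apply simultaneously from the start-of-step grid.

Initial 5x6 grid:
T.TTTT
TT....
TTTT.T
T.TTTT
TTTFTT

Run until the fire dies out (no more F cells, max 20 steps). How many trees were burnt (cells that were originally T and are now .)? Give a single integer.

Step 1: +3 fires, +1 burnt (F count now 3)
Step 2: +5 fires, +3 burnt (F count now 5)
Step 3: +3 fires, +5 burnt (F count now 3)
Step 4: +3 fires, +3 burnt (F count now 3)
Step 5: +2 fires, +3 burnt (F count now 2)
Step 6: +1 fires, +2 burnt (F count now 1)
Step 7: +1 fires, +1 burnt (F count now 1)
Step 8: +0 fires, +1 burnt (F count now 0)
Fire out after step 8
Initially T: 22, now '.': 26
Total burnt (originally-T cells now '.'): 18

Answer: 18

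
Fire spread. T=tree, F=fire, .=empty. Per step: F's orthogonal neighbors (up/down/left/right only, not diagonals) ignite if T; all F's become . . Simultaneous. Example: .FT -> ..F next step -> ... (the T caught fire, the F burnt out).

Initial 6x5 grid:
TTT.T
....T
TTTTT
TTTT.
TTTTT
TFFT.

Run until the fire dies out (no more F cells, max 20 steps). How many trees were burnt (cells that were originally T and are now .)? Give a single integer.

Step 1: +4 fires, +2 burnt (F count now 4)
Step 2: +4 fires, +4 burnt (F count now 4)
Step 3: +5 fires, +4 burnt (F count now 5)
Step 4: +2 fires, +5 burnt (F count now 2)
Step 5: +1 fires, +2 burnt (F count now 1)
Step 6: +1 fires, +1 burnt (F count now 1)
Step 7: +1 fires, +1 burnt (F count now 1)
Step 8: +0 fires, +1 burnt (F count now 0)
Fire out after step 8
Initially T: 21, now '.': 27
Total burnt (originally-T cells now '.'): 18

Answer: 18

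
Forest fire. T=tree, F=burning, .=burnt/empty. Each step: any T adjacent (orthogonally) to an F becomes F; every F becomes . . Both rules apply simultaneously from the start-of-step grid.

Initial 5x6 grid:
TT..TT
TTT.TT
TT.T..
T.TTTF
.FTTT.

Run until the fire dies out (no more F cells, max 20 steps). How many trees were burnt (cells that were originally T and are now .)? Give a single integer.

Step 1: +2 fires, +2 burnt (F count now 2)
Step 2: +4 fires, +2 burnt (F count now 4)
Step 3: +1 fires, +4 burnt (F count now 1)
Step 4: +0 fires, +1 burnt (F count now 0)
Fire out after step 4
Initially T: 19, now '.': 18
Total burnt (originally-T cells now '.'): 7

Answer: 7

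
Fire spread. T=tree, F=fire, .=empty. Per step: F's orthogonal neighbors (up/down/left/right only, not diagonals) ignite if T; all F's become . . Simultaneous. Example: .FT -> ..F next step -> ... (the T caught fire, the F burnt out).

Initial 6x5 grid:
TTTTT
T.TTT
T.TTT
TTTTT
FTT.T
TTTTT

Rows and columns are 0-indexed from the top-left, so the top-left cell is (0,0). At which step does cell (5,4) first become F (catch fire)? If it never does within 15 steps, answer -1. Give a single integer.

Step 1: cell (5,4)='T' (+3 fires, +1 burnt)
Step 2: cell (5,4)='T' (+4 fires, +3 burnt)
Step 3: cell (5,4)='T' (+3 fires, +4 burnt)
Step 4: cell (5,4)='T' (+4 fires, +3 burnt)
Step 5: cell (5,4)='F' (+5 fires, +4 burnt)
  -> target ignites at step 5
Step 6: cell (5,4)='.' (+4 fires, +5 burnt)
Step 7: cell (5,4)='.' (+2 fires, +4 burnt)
Step 8: cell (5,4)='.' (+1 fires, +2 burnt)
Step 9: cell (5,4)='.' (+0 fires, +1 burnt)
  fire out at step 9

5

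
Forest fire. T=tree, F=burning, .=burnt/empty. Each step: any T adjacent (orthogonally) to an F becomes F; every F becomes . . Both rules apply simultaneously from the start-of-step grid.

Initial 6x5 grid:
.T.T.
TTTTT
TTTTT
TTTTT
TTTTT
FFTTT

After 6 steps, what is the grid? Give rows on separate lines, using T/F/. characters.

Step 1: 3 trees catch fire, 2 burn out
  .T.T.
  TTTTT
  TTTTT
  TTTTT
  FFTTT
  ..FTT
Step 2: 4 trees catch fire, 3 burn out
  .T.T.
  TTTTT
  TTTTT
  FFTTT
  ..FTT
  ...FT
Step 3: 5 trees catch fire, 4 burn out
  .T.T.
  TTTTT
  FFTTT
  ..FTT
  ...FT
  ....F
Step 4: 5 trees catch fire, 5 burn out
  .T.T.
  FFTTT
  ..FTT
  ...FT
  ....F
  .....
Step 5: 4 trees catch fire, 5 burn out
  .F.T.
  ..FTT
  ...FT
  ....F
  .....
  .....
Step 6: 2 trees catch fire, 4 burn out
  ...T.
  ...FT
  ....F
  .....
  .....
  .....

...T.
...FT
....F
.....
.....
.....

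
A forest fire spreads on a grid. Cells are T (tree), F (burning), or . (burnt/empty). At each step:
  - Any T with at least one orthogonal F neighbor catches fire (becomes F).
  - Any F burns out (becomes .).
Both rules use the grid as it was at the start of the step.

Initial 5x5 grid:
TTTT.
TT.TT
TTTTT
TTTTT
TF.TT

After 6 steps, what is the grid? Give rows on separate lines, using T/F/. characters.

Step 1: 2 trees catch fire, 1 burn out
  TTTT.
  TT.TT
  TTTTT
  TFTTT
  F..TT
Step 2: 3 trees catch fire, 2 burn out
  TTTT.
  TT.TT
  TFTTT
  F.FTT
  ...TT
Step 3: 4 trees catch fire, 3 burn out
  TTTT.
  TF.TT
  F.FTT
  ...FT
  ...TT
Step 4: 5 trees catch fire, 4 burn out
  TFTT.
  F..TT
  ...FT
  ....F
  ...FT
Step 5: 5 trees catch fire, 5 burn out
  F.FT.
  ...FT
  ....F
  .....
  ....F
Step 6: 2 trees catch fire, 5 burn out
  ...F.
  ....F
  .....
  .....
  .....

...F.
....F
.....
.....
.....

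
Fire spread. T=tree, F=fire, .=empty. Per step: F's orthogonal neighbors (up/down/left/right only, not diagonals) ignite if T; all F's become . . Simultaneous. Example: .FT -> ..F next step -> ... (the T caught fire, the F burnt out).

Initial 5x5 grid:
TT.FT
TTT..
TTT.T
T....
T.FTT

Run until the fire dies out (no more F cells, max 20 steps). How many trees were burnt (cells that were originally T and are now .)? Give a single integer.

Step 1: +2 fires, +2 burnt (F count now 2)
Step 2: +1 fires, +2 burnt (F count now 1)
Step 3: +0 fires, +1 burnt (F count now 0)
Fire out after step 3
Initially T: 14, now '.': 14
Total burnt (originally-T cells now '.'): 3

Answer: 3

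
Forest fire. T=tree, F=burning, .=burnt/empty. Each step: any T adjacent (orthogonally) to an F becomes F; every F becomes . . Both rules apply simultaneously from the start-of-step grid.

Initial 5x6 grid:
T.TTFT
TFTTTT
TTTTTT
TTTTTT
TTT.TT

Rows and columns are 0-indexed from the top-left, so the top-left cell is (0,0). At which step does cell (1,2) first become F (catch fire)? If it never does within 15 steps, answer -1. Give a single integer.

Step 1: cell (1,2)='F' (+6 fires, +2 burnt)
  -> target ignites at step 1
Step 2: cell (1,2)='.' (+8 fires, +6 burnt)
Step 3: cell (1,2)='.' (+6 fires, +8 burnt)
Step 4: cell (1,2)='.' (+5 fires, +6 burnt)
Step 5: cell (1,2)='.' (+1 fires, +5 burnt)
Step 6: cell (1,2)='.' (+0 fires, +1 burnt)
  fire out at step 6

1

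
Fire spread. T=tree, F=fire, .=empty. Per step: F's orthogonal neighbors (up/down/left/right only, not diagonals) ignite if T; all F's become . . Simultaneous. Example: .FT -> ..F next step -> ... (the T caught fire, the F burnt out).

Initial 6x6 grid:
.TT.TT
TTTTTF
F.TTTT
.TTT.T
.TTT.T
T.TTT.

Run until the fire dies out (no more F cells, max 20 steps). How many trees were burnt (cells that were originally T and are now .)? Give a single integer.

Answer: 24

Derivation:
Step 1: +4 fires, +2 burnt (F count now 4)
Step 2: +5 fires, +4 burnt (F count now 5)
Step 3: +4 fires, +5 burnt (F count now 4)
Step 4: +3 fires, +4 burnt (F count now 3)
Step 5: +2 fires, +3 burnt (F count now 2)
Step 6: +3 fires, +2 burnt (F count now 3)
Step 7: +3 fires, +3 burnt (F count now 3)
Step 8: +0 fires, +3 burnt (F count now 0)
Fire out after step 8
Initially T: 25, now '.': 35
Total burnt (originally-T cells now '.'): 24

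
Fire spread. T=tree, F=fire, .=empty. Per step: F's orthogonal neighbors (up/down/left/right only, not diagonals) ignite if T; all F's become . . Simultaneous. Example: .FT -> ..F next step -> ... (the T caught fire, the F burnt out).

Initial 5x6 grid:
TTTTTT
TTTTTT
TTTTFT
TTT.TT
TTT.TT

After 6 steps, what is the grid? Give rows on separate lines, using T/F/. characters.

Step 1: 4 trees catch fire, 1 burn out
  TTTTTT
  TTTTFT
  TTTF.F
  TTT.FT
  TTT.TT
Step 2: 6 trees catch fire, 4 burn out
  TTTTFT
  TTTF.F
  TTF...
  TTT..F
  TTT.FT
Step 3: 6 trees catch fire, 6 burn out
  TTTF.F
  TTF...
  TF....
  TTF...
  TTT..F
Step 4: 5 trees catch fire, 6 burn out
  TTF...
  TF....
  F.....
  TF....
  TTF...
Step 5: 4 trees catch fire, 5 burn out
  TF....
  F.....
  ......
  F.....
  TF....
Step 6: 2 trees catch fire, 4 burn out
  F.....
  ......
  ......
  ......
  F.....

F.....
......
......
......
F.....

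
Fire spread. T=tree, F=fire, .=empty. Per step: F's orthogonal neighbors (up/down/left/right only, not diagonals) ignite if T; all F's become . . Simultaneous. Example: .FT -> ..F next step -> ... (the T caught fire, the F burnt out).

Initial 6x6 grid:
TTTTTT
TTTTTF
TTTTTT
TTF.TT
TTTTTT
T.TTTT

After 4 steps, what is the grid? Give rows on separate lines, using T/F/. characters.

Step 1: 6 trees catch fire, 2 burn out
  TTTTTF
  TTTTF.
  TTFTTF
  TF..TT
  TTFTTT
  T.TTTT
Step 2: 11 trees catch fire, 6 burn out
  TTTTF.
  TTFF..
  TF.FF.
  F...TF
  TF.FTT
  T.FTTT
Step 3: 9 trees catch fire, 11 burn out
  TTFF..
  TF....
  F.....
  ....F.
  F...FF
  T..FTT
Step 4: 5 trees catch fire, 9 burn out
  TF....
  F.....
  ......
  ......
  ......
  F...FF

TF....
F.....
......
......
......
F...FF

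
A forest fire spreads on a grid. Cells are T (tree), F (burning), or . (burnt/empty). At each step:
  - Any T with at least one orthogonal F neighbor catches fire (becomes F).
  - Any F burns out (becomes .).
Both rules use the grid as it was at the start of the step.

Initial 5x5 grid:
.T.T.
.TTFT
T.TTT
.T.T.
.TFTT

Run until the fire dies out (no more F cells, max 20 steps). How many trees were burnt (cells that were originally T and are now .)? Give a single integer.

Step 1: +6 fires, +2 burnt (F count now 6)
Step 2: +6 fires, +6 burnt (F count now 6)
Step 3: +1 fires, +6 burnt (F count now 1)
Step 4: +0 fires, +1 burnt (F count now 0)
Fire out after step 4
Initially T: 14, now '.': 24
Total burnt (originally-T cells now '.'): 13

Answer: 13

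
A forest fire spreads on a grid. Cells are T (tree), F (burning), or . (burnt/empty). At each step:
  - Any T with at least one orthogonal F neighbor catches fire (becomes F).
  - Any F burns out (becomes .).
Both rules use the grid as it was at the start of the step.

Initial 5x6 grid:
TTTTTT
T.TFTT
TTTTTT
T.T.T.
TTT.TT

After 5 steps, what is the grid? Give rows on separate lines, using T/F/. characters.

Step 1: 4 trees catch fire, 1 burn out
  TTTFTT
  T.F.FT
  TTTFTT
  T.T.T.
  TTT.TT
Step 2: 5 trees catch fire, 4 burn out
  TTF.FT
  T....F
  TTF.FT
  T.T.T.
  TTT.TT
Step 3: 6 trees catch fire, 5 burn out
  TF...F
  T.....
  TF...F
  T.F.F.
  TTT.TT
Step 4: 4 trees catch fire, 6 burn out
  F.....
  T.....
  F.....
  T.....
  TTF.FT
Step 5: 4 trees catch fire, 4 burn out
  ......
  F.....
  ......
  F.....
  TF...F

......
F.....
......
F.....
TF...F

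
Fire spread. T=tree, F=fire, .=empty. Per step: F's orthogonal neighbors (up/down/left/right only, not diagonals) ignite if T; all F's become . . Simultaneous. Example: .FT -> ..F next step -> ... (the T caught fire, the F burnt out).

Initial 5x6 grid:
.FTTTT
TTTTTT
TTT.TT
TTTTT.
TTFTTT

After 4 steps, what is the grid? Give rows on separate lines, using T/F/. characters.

Step 1: 5 trees catch fire, 2 burn out
  ..FTTT
  TFTTTT
  TTT.TT
  TTFTT.
  TF.FTT
Step 2: 9 trees catch fire, 5 burn out
  ...FTT
  F.FTTT
  TFF.TT
  TF.FT.
  F...FT
Step 3: 6 trees catch fire, 9 burn out
  ....FT
  ...FTT
  F...TT
  F...F.
  .....F
Step 4: 3 trees catch fire, 6 burn out
  .....F
  ....FT
  ....FT
  ......
  ......

.....F
....FT
....FT
......
......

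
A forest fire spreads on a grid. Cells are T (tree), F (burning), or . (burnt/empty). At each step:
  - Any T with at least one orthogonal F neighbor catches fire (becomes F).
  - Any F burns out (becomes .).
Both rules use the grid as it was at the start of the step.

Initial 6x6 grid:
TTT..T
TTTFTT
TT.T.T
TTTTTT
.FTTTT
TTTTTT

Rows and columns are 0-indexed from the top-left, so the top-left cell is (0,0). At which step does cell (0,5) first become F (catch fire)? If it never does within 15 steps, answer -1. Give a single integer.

Step 1: cell (0,5)='T' (+6 fires, +2 burnt)
Step 2: cell (0,5)='T' (+10 fires, +6 burnt)
Step 3: cell (0,5)='F' (+8 fires, +10 burnt)
  -> target ignites at step 3
Step 4: cell (0,5)='.' (+4 fires, +8 burnt)
Step 5: cell (0,5)='.' (+1 fires, +4 burnt)
Step 6: cell (0,5)='.' (+0 fires, +1 burnt)
  fire out at step 6

3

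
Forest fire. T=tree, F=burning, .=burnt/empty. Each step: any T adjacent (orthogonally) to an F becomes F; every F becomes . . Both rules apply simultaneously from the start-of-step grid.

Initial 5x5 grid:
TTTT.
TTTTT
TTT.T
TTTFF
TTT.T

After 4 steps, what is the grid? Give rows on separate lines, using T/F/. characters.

Step 1: 3 trees catch fire, 2 burn out
  TTTT.
  TTTTT
  TTT.F
  TTF..
  TTT.F
Step 2: 4 trees catch fire, 3 burn out
  TTTT.
  TTTTF
  TTF..
  TF...
  TTF..
Step 3: 5 trees catch fire, 4 burn out
  TTTT.
  TTFF.
  TF...
  F....
  TF...
Step 4: 5 trees catch fire, 5 burn out
  TTFF.
  TF...
  F....
  .....
  F....

TTFF.
TF...
F....
.....
F....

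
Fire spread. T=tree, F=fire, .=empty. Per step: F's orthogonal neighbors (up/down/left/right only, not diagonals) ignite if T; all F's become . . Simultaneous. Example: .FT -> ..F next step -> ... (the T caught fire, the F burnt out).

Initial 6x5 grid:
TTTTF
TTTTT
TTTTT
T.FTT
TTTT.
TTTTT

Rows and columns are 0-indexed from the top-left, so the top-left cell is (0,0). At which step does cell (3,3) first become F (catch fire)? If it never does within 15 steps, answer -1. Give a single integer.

Step 1: cell (3,3)='F' (+5 fires, +2 burnt)
  -> target ignites at step 1
Step 2: cell (3,3)='.' (+10 fires, +5 burnt)
Step 3: cell (3,3)='.' (+6 fires, +10 burnt)
Step 4: cell (3,3)='.' (+5 fires, +6 burnt)
Step 5: cell (3,3)='.' (+0 fires, +5 burnt)
  fire out at step 5

1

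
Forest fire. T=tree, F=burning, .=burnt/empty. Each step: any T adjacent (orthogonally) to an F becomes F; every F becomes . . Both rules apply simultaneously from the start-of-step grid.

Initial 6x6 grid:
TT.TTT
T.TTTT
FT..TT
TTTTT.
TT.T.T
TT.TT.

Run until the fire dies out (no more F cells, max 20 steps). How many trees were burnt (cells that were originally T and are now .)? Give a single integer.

Step 1: +3 fires, +1 burnt (F count now 3)
Step 2: +3 fires, +3 burnt (F count now 3)
Step 3: +4 fires, +3 burnt (F count now 4)
Step 4: +2 fires, +4 burnt (F count now 2)
Step 5: +2 fires, +2 burnt (F count now 2)
Step 6: +2 fires, +2 burnt (F count now 2)
Step 7: +3 fires, +2 burnt (F count now 3)
Step 8: +3 fires, +3 burnt (F count now 3)
Step 9: +3 fires, +3 burnt (F count now 3)
Step 10: +0 fires, +3 burnt (F count now 0)
Fire out after step 10
Initially T: 26, now '.': 35
Total burnt (originally-T cells now '.'): 25

Answer: 25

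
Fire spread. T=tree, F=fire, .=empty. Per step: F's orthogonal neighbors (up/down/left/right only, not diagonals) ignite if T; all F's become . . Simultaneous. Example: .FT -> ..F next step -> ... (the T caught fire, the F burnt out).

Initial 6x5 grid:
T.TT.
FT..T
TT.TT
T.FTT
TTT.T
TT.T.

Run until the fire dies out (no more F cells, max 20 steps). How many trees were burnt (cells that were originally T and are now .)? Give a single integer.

Answer: 16

Derivation:
Step 1: +5 fires, +2 burnt (F count now 5)
Step 2: +5 fires, +5 burnt (F count now 5)
Step 3: +4 fires, +5 burnt (F count now 4)
Step 4: +2 fires, +4 burnt (F count now 2)
Step 5: +0 fires, +2 burnt (F count now 0)
Fire out after step 5
Initially T: 19, now '.': 27
Total burnt (originally-T cells now '.'): 16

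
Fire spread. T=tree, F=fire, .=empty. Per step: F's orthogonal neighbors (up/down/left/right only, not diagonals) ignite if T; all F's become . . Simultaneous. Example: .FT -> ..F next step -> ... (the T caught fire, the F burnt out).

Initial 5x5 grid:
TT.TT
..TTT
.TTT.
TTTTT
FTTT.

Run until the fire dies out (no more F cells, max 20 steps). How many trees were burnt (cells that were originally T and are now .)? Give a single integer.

Answer: 16

Derivation:
Step 1: +2 fires, +1 burnt (F count now 2)
Step 2: +2 fires, +2 burnt (F count now 2)
Step 3: +3 fires, +2 burnt (F count now 3)
Step 4: +2 fires, +3 burnt (F count now 2)
Step 5: +3 fires, +2 burnt (F count now 3)
Step 6: +1 fires, +3 burnt (F count now 1)
Step 7: +2 fires, +1 burnt (F count now 2)
Step 8: +1 fires, +2 burnt (F count now 1)
Step 9: +0 fires, +1 burnt (F count now 0)
Fire out after step 9
Initially T: 18, now '.': 23
Total burnt (originally-T cells now '.'): 16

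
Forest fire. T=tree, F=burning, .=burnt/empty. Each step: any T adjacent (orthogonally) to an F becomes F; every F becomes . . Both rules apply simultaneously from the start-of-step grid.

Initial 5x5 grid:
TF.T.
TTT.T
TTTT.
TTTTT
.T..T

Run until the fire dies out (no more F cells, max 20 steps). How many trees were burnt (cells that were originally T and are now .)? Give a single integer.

Step 1: +2 fires, +1 burnt (F count now 2)
Step 2: +3 fires, +2 burnt (F count now 3)
Step 3: +3 fires, +3 burnt (F count now 3)
Step 4: +4 fires, +3 burnt (F count now 4)
Step 5: +1 fires, +4 burnt (F count now 1)
Step 6: +1 fires, +1 burnt (F count now 1)
Step 7: +1 fires, +1 burnt (F count now 1)
Step 8: +0 fires, +1 burnt (F count now 0)
Fire out after step 8
Initially T: 17, now '.': 23
Total burnt (originally-T cells now '.'): 15

Answer: 15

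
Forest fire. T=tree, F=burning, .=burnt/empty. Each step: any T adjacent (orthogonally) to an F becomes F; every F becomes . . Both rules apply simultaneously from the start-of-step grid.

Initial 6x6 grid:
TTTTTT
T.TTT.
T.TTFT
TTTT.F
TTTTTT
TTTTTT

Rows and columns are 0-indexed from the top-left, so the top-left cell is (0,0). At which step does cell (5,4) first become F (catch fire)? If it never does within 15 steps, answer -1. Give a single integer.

Step 1: cell (5,4)='T' (+4 fires, +2 burnt)
Step 2: cell (5,4)='T' (+6 fires, +4 burnt)
Step 3: cell (5,4)='F' (+6 fires, +6 burnt)
  -> target ignites at step 3
Step 4: cell (5,4)='.' (+4 fires, +6 burnt)
Step 5: cell (5,4)='.' (+4 fires, +4 burnt)
Step 6: cell (5,4)='.' (+4 fires, +4 burnt)
Step 7: cell (5,4)='.' (+2 fires, +4 burnt)
Step 8: cell (5,4)='.' (+0 fires, +2 burnt)
  fire out at step 8

3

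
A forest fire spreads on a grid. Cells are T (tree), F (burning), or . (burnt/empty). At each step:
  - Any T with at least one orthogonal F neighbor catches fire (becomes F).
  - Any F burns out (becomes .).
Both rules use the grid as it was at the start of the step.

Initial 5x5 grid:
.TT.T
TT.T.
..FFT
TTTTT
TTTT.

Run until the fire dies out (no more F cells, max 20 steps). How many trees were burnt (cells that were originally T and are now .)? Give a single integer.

Step 1: +4 fires, +2 burnt (F count now 4)
Step 2: +4 fires, +4 burnt (F count now 4)
Step 3: +2 fires, +4 burnt (F count now 2)
Step 4: +1 fires, +2 burnt (F count now 1)
Step 5: +0 fires, +1 burnt (F count now 0)
Fire out after step 5
Initially T: 16, now '.': 20
Total burnt (originally-T cells now '.'): 11

Answer: 11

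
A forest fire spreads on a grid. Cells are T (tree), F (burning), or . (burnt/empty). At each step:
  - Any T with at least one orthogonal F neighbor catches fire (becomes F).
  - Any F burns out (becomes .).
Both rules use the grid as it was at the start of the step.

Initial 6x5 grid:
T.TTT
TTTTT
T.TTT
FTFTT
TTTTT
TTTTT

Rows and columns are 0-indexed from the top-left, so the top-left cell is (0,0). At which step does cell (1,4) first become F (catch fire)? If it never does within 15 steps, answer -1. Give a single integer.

Step 1: cell (1,4)='T' (+6 fires, +2 burnt)
Step 2: cell (1,4)='T' (+8 fires, +6 burnt)
Step 3: cell (1,4)='T' (+8 fires, +8 burnt)
Step 4: cell (1,4)='F' (+3 fires, +8 burnt)
  -> target ignites at step 4
Step 5: cell (1,4)='.' (+1 fires, +3 burnt)
Step 6: cell (1,4)='.' (+0 fires, +1 burnt)
  fire out at step 6

4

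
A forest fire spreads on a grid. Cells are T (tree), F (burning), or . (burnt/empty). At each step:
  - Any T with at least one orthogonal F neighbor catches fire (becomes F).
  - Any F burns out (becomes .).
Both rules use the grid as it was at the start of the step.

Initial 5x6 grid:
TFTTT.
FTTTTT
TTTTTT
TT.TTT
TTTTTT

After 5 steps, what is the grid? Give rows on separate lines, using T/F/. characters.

Step 1: 4 trees catch fire, 2 burn out
  F.FTT.
  .FTTTT
  FTTTTT
  TT.TTT
  TTTTTT
Step 2: 4 trees catch fire, 4 burn out
  ...FT.
  ..FTTT
  .FTTTT
  FT.TTT
  TTTTTT
Step 3: 5 trees catch fire, 4 burn out
  ....F.
  ...FTT
  ..FTTT
  .F.TTT
  FTTTTT
Step 4: 3 trees catch fire, 5 burn out
  ......
  ....FT
  ...FTT
  ...TTT
  .FTTTT
Step 5: 4 trees catch fire, 3 burn out
  ......
  .....F
  ....FT
  ...FTT
  ..FTTT

......
.....F
....FT
...FTT
..FTTT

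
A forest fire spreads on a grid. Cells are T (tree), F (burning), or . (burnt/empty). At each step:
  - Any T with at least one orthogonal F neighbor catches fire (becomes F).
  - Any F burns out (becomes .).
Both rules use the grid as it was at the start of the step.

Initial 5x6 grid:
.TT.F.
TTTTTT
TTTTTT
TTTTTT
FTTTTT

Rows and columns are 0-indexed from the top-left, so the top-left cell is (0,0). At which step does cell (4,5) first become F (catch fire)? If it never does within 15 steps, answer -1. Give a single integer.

Step 1: cell (4,5)='T' (+3 fires, +2 burnt)
Step 2: cell (4,5)='T' (+6 fires, +3 burnt)
Step 3: cell (4,5)='T' (+8 fires, +6 burnt)
Step 4: cell (4,5)='T' (+6 fires, +8 burnt)
Step 5: cell (4,5)='F' (+2 fires, +6 burnt)
  -> target ignites at step 5
Step 6: cell (4,5)='.' (+0 fires, +2 burnt)
  fire out at step 6

5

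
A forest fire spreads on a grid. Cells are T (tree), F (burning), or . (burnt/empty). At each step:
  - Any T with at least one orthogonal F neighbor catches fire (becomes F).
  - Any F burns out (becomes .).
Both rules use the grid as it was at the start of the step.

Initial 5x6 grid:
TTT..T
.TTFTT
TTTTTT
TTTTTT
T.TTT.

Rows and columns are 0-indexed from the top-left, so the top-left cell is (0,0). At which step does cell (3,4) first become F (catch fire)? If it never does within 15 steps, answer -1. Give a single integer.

Step 1: cell (3,4)='T' (+3 fires, +1 burnt)
Step 2: cell (3,4)='T' (+6 fires, +3 burnt)
Step 3: cell (3,4)='F' (+7 fires, +6 burnt)
  -> target ignites at step 3
Step 4: cell (3,4)='.' (+6 fires, +7 burnt)
Step 5: cell (3,4)='.' (+1 fires, +6 burnt)
Step 6: cell (3,4)='.' (+1 fires, +1 burnt)
Step 7: cell (3,4)='.' (+0 fires, +1 burnt)
  fire out at step 7

3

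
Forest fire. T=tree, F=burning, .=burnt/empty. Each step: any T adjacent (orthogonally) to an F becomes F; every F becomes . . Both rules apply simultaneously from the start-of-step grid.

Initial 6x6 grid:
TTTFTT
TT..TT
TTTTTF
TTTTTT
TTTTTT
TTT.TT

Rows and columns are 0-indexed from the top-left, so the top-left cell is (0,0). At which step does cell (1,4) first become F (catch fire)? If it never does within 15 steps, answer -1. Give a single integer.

Step 1: cell (1,4)='T' (+5 fires, +2 burnt)
Step 2: cell (1,4)='F' (+6 fires, +5 burnt)
  -> target ignites at step 2
Step 3: cell (1,4)='.' (+6 fires, +6 burnt)
Step 4: cell (1,4)='.' (+5 fires, +6 burnt)
Step 5: cell (1,4)='.' (+3 fires, +5 burnt)
Step 6: cell (1,4)='.' (+3 fires, +3 burnt)
Step 7: cell (1,4)='.' (+2 fires, +3 burnt)
Step 8: cell (1,4)='.' (+1 fires, +2 burnt)
Step 9: cell (1,4)='.' (+0 fires, +1 burnt)
  fire out at step 9

2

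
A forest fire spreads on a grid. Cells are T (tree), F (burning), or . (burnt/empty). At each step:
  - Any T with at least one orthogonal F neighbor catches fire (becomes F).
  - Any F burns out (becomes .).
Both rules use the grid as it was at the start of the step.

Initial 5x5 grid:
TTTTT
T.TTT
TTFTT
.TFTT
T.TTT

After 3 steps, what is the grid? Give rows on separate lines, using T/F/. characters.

Step 1: 6 trees catch fire, 2 burn out
  TTTTT
  T.FTT
  TF.FT
  .F.FT
  T.FTT
Step 2: 6 trees catch fire, 6 burn out
  TTFTT
  T..FT
  F...F
  ....F
  T..FT
Step 3: 5 trees catch fire, 6 burn out
  TF.FT
  F...F
  .....
  .....
  T...F

TF.FT
F...F
.....
.....
T...F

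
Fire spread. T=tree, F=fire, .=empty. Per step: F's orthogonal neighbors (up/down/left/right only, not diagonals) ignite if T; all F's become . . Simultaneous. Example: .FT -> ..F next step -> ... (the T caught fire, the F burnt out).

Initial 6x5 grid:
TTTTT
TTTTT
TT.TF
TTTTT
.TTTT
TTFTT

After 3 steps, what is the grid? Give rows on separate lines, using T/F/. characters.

Step 1: 6 trees catch fire, 2 burn out
  TTTTT
  TTTTF
  TT.F.
  TTTTF
  .TFTT
  TF.FT
Step 2: 9 trees catch fire, 6 burn out
  TTTTF
  TTTF.
  TT...
  TTFF.
  .F.FF
  F...F
Step 3: 3 trees catch fire, 9 burn out
  TTTF.
  TTF..
  TT...
  TF...
  .....
  .....

TTTF.
TTF..
TT...
TF...
.....
.....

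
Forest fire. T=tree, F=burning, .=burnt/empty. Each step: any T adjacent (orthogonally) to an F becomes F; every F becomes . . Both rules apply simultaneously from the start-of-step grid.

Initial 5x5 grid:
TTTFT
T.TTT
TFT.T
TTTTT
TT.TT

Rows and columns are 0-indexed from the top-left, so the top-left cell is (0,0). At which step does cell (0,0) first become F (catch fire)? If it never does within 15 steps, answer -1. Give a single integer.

Step 1: cell (0,0)='T' (+6 fires, +2 burnt)
Step 2: cell (0,0)='T' (+7 fires, +6 burnt)
Step 3: cell (0,0)='F' (+4 fires, +7 burnt)
  -> target ignites at step 3
Step 4: cell (0,0)='.' (+2 fires, +4 burnt)
Step 5: cell (0,0)='.' (+1 fires, +2 burnt)
Step 6: cell (0,0)='.' (+0 fires, +1 burnt)
  fire out at step 6

3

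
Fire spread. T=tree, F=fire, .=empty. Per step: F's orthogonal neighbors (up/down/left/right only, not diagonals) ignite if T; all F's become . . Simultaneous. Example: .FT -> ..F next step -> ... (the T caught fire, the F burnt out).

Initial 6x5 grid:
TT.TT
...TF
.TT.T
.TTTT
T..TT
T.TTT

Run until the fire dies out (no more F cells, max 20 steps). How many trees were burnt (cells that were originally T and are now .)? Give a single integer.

Answer: 15

Derivation:
Step 1: +3 fires, +1 burnt (F count now 3)
Step 2: +2 fires, +3 burnt (F count now 2)
Step 3: +2 fires, +2 burnt (F count now 2)
Step 4: +3 fires, +2 burnt (F count now 3)
Step 5: +3 fires, +3 burnt (F count now 3)
Step 6: +2 fires, +3 burnt (F count now 2)
Step 7: +0 fires, +2 burnt (F count now 0)
Fire out after step 7
Initially T: 19, now '.': 26
Total burnt (originally-T cells now '.'): 15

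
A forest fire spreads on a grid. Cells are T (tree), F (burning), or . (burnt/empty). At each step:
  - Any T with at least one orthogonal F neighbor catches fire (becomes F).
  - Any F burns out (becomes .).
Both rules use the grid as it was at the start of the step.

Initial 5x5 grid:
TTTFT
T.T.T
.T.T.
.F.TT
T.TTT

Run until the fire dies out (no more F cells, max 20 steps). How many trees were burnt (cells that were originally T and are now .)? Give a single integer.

Answer: 8

Derivation:
Step 1: +3 fires, +2 burnt (F count now 3)
Step 2: +3 fires, +3 burnt (F count now 3)
Step 3: +1 fires, +3 burnt (F count now 1)
Step 4: +1 fires, +1 burnt (F count now 1)
Step 5: +0 fires, +1 burnt (F count now 0)
Fire out after step 5
Initially T: 15, now '.': 18
Total burnt (originally-T cells now '.'): 8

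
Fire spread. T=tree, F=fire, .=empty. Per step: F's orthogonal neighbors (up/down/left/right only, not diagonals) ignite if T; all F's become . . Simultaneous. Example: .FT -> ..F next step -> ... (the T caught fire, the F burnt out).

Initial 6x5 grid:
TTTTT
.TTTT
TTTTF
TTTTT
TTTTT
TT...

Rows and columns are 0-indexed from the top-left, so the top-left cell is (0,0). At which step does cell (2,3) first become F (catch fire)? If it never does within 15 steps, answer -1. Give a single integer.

Step 1: cell (2,3)='F' (+3 fires, +1 burnt)
  -> target ignites at step 1
Step 2: cell (2,3)='.' (+5 fires, +3 burnt)
Step 3: cell (2,3)='.' (+5 fires, +5 burnt)
Step 4: cell (2,3)='.' (+5 fires, +5 burnt)
Step 5: cell (2,3)='.' (+3 fires, +5 burnt)
Step 6: cell (2,3)='.' (+3 fires, +3 burnt)
Step 7: cell (2,3)='.' (+1 fires, +3 burnt)
Step 8: cell (2,3)='.' (+0 fires, +1 burnt)
  fire out at step 8

1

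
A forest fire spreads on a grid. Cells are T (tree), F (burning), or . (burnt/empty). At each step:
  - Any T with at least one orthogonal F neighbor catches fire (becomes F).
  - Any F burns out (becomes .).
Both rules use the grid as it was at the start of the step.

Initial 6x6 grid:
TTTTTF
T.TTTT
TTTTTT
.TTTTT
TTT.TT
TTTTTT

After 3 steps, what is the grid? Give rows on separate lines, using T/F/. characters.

Step 1: 2 trees catch fire, 1 burn out
  TTTTF.
  T.TTTF
  TTTTTT
  .TTTTT
  TTT.TT
  TTTTTT
Step 2: 3 trees catch fire, 2 burn out
  TTTF..
  T.TTF.
  TTTTTF
  .TTTTT
  TTT.TT
  TTTTTT
Step 3: 4 trees catch fire, 3 burn out
  TTF...
  T.TF..
  TTTTF.
  .TTTTF
  TTT.TT
  TTTTTT

TTF...
T.TF..
TTTTF.
.TTTTF
TTT.TT
TTTTTT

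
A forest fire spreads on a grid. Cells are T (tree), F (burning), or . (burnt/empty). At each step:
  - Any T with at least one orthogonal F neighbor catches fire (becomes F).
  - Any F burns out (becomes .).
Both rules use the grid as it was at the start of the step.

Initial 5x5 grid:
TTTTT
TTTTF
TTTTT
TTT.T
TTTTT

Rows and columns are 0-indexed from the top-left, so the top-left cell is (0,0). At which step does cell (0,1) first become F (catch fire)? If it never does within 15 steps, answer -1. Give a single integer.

Step 1: cell (0,1)='T' (+3 fires, +1 burnt)
Step 2: cell (0,1)='T' (+4 fires, +3 burnt)
Step 3: cell (0,1)='T' (+4 fires, +4 burnt)
Step 4: cell (0,1)='F' (+5 fires, +4 burnt)
  -> target ignites at step 4
Step 5: cell (0,1)='.' (+4 fires, +5 burnt)
Step 6: cell (0,1)='.' (+2 fires, +4 burnt)
Step 7: cell (0,1)='.' (+1 fires, +2 burnt)
Step 8: cell (0,1)='.' (+0 fires, +1 burnt)
  fire out at step 8

4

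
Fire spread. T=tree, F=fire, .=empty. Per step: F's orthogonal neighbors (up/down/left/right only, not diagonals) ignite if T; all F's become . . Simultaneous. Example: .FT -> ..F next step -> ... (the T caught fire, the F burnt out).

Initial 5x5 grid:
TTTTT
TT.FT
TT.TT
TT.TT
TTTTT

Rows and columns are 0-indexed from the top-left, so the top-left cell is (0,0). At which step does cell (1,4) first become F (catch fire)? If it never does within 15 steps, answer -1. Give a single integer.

Step 1: cell (1,4)='F' (+3 fires, +1 burnt)
  -> target ignites at step 1
Step 2: cell (1,4)='.' (+4 fires, +3 burnt)
Step 3: cell (1,4)='.' (+3 fires, +4 burnt)
Step 4: cell (1,4)='.' (+4 fires, +3 burnt)
Step 5: cell (1,4)='.' (+3 fires, +4 burnt)
Step 6: cell (1,4)='.' (+3 fires, +3 burnt)
Step 7: cell (1,4)='.' (+1 fires, +3 burnt)
Step 8: cell (1,4)='.' (+0 fires, +1 burnt)
  fire out at step 8

1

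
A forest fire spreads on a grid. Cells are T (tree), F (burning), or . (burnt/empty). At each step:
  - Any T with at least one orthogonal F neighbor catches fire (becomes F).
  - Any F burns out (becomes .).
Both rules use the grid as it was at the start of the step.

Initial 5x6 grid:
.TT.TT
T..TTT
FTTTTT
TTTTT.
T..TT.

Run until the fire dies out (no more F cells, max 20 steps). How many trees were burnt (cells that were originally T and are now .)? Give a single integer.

Answer: 19

Derivation:
Step 1: +3 fires, +1 burnt (F count now 3)
Step 2: +3 fires, +3 burnt (F count now 3)
Step 3: +2 fires, +3 burnt (F count now 2)
Step 4: +3 fires, +2 burnt (F count now 3)
Step 5: +4 fires, +3 burnt (F count now 4)
Step 6: +3 fires, +4 burnt (F count now 3)
Step 7: +1 fires, +3 burnt (F count now 1)
Step 8: +0 fires, +1 burnt (F count now 0)
Fire out after step 8
Initially T: 21, now '.': 28
Total burnt (originally-T cells now '.'): 19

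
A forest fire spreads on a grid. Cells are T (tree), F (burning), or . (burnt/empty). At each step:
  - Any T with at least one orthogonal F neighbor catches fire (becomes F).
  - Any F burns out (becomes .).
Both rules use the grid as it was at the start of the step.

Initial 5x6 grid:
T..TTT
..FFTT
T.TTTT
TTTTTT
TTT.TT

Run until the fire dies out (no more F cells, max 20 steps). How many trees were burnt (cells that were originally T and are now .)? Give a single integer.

Step 1: +4 fires, +2 burnt (F count now 4)
Step 2: +5 fires, +4 burnt (F count now 5)
Step 3: +5 fires, +5 burnt (F count now 5)
Step 4: +4 fires, +5 burnt (F count now 4)
Step 5: +3 fires, +4 burnt (F count now 3)
Step 6: +0 fires, +3 burnt (F count now 0)
Fire out after step 6
Initially T: 22, now '.': 29
Total burnt (originally-T cells now '.'): 21

Answer: 21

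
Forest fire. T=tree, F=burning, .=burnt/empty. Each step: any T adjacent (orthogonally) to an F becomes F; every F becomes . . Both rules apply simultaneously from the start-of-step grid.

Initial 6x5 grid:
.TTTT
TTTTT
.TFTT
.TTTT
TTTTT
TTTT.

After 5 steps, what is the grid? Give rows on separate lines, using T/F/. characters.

Step 1: 4 trees catch fire, 1 burn out
  .TTTT
  TTFTT
  .F.FT
  .TFTT
  TTTTT
  TTTT.
Step 2: 7 trees catch fire, 4 burn out
  .TFTT
  TF.FT
  ....F
  .F.FT
  TTFTT
  TTTT.
Step 3: 8 trees catch fire, 7 burn out
  .F.FT
  F...F
  .....
  ....F
  TF.FT
  TTFT.
Step 4: 5 trees catch fire, 8 burn out
  ....F
  .....
  .....
  .....
  F...F
  TF.F.
Step 5: 1 trees catch fire, 5 burn out
  .....
  .....
  .....
  .....
  .....
  F....

.....
.....
.....
.....
.....
F....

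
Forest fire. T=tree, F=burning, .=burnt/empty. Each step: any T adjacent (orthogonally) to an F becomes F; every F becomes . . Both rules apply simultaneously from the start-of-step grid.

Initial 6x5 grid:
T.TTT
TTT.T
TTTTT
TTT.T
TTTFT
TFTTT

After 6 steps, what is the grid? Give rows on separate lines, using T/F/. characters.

Step 1: 6 trees catch fire, 2 burn out
  T.TTT
  TTT.T
  TTTTT
  TTT.T
  TFF.F
  F.FFT
Step 2: 5 trees catch fire, 6 burn out
  T.TTT
  TTT.T
  TTTTT
  TFF.F
  F....
  ....F
Step 3: 4 trees catch fire, 5 burn out
  T.TTT
  TTT.T
  TFFTF
  F....
  .....
  .....
Step 4: 5 trees catch fire, 4 burn out
  T.TTT
  TFF.F
  F..F.
  .....
  .....
  .....
Step 5: 3 trees catch fire, 5 burn out
  T.FTF
  F....
  .....
  .....
  .....
  .....
Step 6: 2 trees catch fire, 3 burn out
  F..F.
  .....
  .....
  .....
  .....
  .....

F..F.
.....
.....
.....
.....
.....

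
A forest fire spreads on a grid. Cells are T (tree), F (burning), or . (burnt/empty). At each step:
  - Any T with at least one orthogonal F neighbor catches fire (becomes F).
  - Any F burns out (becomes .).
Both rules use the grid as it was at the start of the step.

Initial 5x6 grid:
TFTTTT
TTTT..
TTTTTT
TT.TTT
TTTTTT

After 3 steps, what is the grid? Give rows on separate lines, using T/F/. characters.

Step 1: 3 trees catch fire, 1 burn out
  F.FTTT
  TFTT..
  TTTTTT
  TT.TTT
  TTTTTT
Step 2: 4 trees catch fire, 3 burn out
  ...FTT
  F.FT..
  TFTTTT
  TT.TTT
  TTTTTT
Step 3: 5 trees catch fire, 4 burn out
  ....FT
  ...F..
  F.FTTT
  TF.TTT
  TTTTTT

....FT
...F..
F.FTTT
TF.TTT
TTTTTT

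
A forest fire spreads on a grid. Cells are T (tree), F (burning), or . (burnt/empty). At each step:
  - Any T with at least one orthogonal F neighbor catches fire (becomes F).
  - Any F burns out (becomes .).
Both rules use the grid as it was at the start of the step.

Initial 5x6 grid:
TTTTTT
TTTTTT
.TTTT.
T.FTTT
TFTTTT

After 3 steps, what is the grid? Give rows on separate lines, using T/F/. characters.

Step 1: 4 trees catch fire, 2 burn out
  TTTTTT
  TTTTTT
  .TFTT.
  T..FTT
  F.FTTT
Step 2: 6 trees catch fire, 4 burn out
  TTTTTT
  TTFTTT
  .F.FT.
  F...FT
  ...FTT
Step 3: 6 trees catch fire, 6 burn out
  TTFTTT
  TF.FTT
  ....F.
  .....F
  ....FT

TTFTTT
TF.FTT
....F.
.....F
....FT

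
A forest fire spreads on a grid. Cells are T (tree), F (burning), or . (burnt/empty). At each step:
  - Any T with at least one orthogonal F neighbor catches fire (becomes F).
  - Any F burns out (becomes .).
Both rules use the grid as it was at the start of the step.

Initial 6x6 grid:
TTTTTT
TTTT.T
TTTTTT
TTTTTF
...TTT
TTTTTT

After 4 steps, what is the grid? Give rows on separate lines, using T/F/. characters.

Step 1: 3 trees catch fire, 1 burn out
  TTTTTT
  TTTT.T
  TTTTTF
  TTTTF.
  ...TTF
  TTTTTT
Step 2: 5 trees catch fire, 3 burn out
  TTTTTT
  TTTT.F
  TTTTF.
  TTTF..
  ...TF.
  TTTTTF
Step 3: 5 trees catch fire, 5 burn out
  TTTTTF
  TTTT..
  TTTF..
  TTF...
  ...F..
  TTTTF.
Step 4: 5 trees catch fire, 5 burn out
  TTTTF.
  TTTF..
  TTF...
  TF....
  ......
  TTTF..

TTTTF.
TTTF..
TTF...
TF....
......
TTTF..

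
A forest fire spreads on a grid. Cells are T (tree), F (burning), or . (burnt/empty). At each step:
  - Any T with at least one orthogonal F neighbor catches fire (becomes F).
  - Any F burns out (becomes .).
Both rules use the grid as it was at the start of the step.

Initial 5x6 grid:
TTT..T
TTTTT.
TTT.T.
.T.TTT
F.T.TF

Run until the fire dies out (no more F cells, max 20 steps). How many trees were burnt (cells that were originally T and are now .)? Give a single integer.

Answer: 17

Derivation:
Step 1: +2 fires, +2 burnt (F count now 2)
Step 2: +1 fires, +2 burnt (F count now 1)
Step 3: +2 fires, +1 burnt (F count now 2)
Step 4: +1 fires, +2 burnt (F count now 1)
Step 5: +1 fires, +1 burnt (F count now 1)
Step 6: +1 fires, +1 burnt (F count now 1)
Step 7: +3 fires, +1 burnt (F count now 3)
Step 8: +3 fires, +3 burnt (F count now 3)
Step 9: +3 fires, +3 burnt (F count now 3)
Step 10: +0 fires, +3 burnt (F count now 0)
Fire out after step 10
Initially T: 19, now '.': 28
Total burnt (originally-T cells now '.'): 17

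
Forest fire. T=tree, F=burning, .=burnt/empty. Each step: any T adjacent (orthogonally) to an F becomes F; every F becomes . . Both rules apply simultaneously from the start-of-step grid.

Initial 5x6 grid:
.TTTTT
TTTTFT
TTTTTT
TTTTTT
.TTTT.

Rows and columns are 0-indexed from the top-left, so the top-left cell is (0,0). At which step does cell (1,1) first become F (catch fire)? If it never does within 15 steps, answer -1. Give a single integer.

Step 1: cell (1,1)='T' (+4 fires, +1 burnt)
Step 2: cell (1,1)='T' (+6 fires, +4 burnt)
Step 3: cell (1,1)='F' (+6 fires, +6 burnt)
  -> target ignites at step 3
Step 4: cell (1,1)='.' (+5 fires, +6 burnt)
Step 5: cell (1,1)='.' (+3 fires, +5 burnt)
Step 6: cell (1,1)='.' (+2 fires, +3 burnt)
Step 7: cell (1,1)='.' (+0 fires, +2 burnt)
  fire out at step 7

3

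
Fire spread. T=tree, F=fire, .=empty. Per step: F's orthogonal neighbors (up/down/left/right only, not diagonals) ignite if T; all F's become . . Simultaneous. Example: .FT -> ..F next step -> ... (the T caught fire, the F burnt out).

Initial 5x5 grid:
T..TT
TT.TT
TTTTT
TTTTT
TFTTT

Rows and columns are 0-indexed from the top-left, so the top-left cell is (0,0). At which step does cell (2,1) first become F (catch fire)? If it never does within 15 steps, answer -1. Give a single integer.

Step 1: cell (2,1)='T' (+3 fires, +1 burnt)
Step 2: cell (2,1)='F' (+4 fires, +3 burnt)
  -> target ignites at step 2
Step 3: cell (2,1)='.' (+5 fires, +4 burnt)
Step 4: cell (2,1)='.' (+3 fires, +5 burnt)
Step 5: cell (2,1)='.' (+3 fires, +3 burnt)
Step 6: cell (2,1)='.' (+2 fires, +3 burnt)
Step 7: cell (2,1)='.' (+1 fires, +2 burnt)
Step 8: cell (2,1)='.' (+0 fires, +1 burnt)
  fire out at step 8

2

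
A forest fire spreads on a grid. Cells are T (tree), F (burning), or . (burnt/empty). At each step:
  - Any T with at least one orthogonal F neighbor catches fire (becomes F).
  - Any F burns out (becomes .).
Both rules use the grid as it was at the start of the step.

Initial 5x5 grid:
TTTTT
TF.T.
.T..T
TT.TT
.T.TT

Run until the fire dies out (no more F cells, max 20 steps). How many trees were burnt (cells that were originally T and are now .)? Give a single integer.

Answer: 11

Derivation:
Step 1: +3 fires, +1 burnt (F count now 3)
Step 2: +3 fires, +3 burnt (F count now 3)
Step 3: +3 fires, +3 burnt (F count now 3)
Step 4: +2 fires, +3 burnt (F count now 2)
Step 5: +0 fires, +2 burnt (F count now 0)
Fire out after step 5
Initially T: 16, now '.': 20
Total burnt (originally-T cells now '.'): 11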